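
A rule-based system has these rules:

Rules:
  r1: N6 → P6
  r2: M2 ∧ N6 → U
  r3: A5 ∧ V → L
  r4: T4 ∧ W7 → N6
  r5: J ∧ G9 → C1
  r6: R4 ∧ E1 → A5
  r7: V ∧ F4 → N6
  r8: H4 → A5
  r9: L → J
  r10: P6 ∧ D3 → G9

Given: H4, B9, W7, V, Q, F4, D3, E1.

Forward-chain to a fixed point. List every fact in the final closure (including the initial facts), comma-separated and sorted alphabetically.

A5, B9, C1, D3, E1, F4, G9, H4, J, L, N6, P6, Q, V, W7

Round 1 fires r7, r8, giving N6, A5.
Round 2 fires r1, r3, giving P6, L.
Round 3 fires r9, r10, giving J, G9.
Round 4 fires r5, giving C1.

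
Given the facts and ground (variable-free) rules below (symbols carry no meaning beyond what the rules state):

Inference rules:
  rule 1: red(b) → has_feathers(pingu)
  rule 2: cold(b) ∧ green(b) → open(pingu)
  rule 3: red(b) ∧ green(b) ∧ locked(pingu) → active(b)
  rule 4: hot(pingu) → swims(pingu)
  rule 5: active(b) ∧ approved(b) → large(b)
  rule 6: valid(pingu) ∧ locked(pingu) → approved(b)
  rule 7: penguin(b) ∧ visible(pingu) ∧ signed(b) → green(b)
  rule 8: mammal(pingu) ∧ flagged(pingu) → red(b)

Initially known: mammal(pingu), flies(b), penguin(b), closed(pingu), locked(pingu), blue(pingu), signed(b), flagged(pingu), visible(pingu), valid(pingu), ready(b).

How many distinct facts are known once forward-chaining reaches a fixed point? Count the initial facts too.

17

Round 1: rule 6 [valid(pingu) ∧ locked(pingu) → approved(b)]; rule 7 [penguin(b) ∧ visible(pingu) ∧ signed(b) → green(b)]; rule 8 [mammal(pingu) ∧ flagged(pingu) → red(b)]. New: approved(b), green(b), red(b).
Round 2: rule 1 [red(b) → has_feathers(pingu)]; rule 3 [red(b) ∧ green(b) ∧ locked(pingu) → active(b)]. New: has_feathers(pingu), active(b).
Round 3: rule 5 [active(b) ∧ approved(b) → large(b)]. New: large(b).
Closure: {active(b), approved(b), blue(pingu), closed(pingu), flagged(pingu), flies(b), green(b), has_feathers(pingu), large(b), locked(pingu), mammal(pingu), penguin(b), ready(b), red(b), signed(b), valid(pingu), visible(pingu)} — 17 facts.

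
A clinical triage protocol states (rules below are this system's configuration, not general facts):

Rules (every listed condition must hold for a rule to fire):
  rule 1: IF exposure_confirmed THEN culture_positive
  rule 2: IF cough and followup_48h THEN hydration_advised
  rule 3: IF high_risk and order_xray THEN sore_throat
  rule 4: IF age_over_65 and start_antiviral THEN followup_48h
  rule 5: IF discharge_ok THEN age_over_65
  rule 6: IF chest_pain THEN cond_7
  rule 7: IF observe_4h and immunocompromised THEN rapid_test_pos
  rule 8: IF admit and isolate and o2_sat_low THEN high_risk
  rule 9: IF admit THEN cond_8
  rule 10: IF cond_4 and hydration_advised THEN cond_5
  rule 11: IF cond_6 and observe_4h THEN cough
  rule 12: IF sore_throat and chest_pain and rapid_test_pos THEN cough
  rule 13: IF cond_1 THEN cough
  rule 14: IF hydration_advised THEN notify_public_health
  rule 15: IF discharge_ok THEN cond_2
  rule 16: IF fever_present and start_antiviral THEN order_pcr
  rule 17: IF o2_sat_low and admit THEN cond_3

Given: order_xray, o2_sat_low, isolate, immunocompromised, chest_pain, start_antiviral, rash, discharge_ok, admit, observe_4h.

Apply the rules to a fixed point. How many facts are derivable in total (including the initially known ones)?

[1] rule 5 [IF discharge_ok THEN age_over_65]; rule 6 [IF chest_pain THEN cond_7]; rule 7 [IF observe_4h and immunocompromised THEN rapid_test_pos]; rule 8 [IF admit and isolate and o2_sat_low THEN high_risk]; rule 9 [IF admit THEN cond_8]; rule 15 [IF discharge_ok THEN cond_2]; rule 17 [IF o2_sat_low and admit THEN cond_3]. ⇒ new: age_over_65, cond_7, rapid_test_pos, high_risk, cond_8, cond_2, cond_3.
[2] rule 3 [IF high_risk and order_xray THEN sore_throat]; rule 4 [IF age_over_65 and start_antiviral THEN followup_48h]. ⇒ new: sore_throat, followup_48h.
[3] rule 12 [IF sore_throat and chest_pain and rapid_test_pos THEN cough]. ⇒ new: cough.
[4] rule 2 [IF cough and followup_48h THEN hydration_advised]. ⇒ new: hydration_advised.
[5] rule 14 [IF hydration_advised THEN notify_public_health]. ⇒ new: notify_public_health.
Closure: {admit, age_over_65, chest_pain, cond_2, cond_3, cond_7, cond_8, cough, discharge_ok, followup_48h, high_risk, hydration_advised, immunocompromised, isolate, notify_public_health, o2_sat_low, observe_4h, order_xray, rapid_test_pos, rash, sore_throat, start_antiviral} — 22 facts.

22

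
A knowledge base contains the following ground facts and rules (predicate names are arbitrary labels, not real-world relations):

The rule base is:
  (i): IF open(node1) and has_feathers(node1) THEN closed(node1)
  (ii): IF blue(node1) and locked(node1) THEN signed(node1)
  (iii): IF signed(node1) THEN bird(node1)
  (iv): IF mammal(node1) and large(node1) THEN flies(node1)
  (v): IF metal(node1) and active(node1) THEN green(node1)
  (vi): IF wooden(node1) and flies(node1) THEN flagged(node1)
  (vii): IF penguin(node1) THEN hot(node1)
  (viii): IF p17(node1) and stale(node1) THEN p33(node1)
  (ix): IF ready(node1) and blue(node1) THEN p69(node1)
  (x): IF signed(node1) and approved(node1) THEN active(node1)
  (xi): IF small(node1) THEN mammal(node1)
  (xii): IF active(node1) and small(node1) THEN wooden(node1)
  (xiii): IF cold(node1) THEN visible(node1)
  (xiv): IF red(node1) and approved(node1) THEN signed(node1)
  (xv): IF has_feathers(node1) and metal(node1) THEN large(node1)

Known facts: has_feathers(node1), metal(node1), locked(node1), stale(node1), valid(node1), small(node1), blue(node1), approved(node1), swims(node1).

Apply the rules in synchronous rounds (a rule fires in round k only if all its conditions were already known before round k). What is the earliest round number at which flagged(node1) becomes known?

[1] (ii) [IF blue(node1) and locked(node1) THEN signed(node1)]; (xi) [IF small(node1) THEN mammal(node1)]; (xv) [IF has_feathers(node1) and metal(node1) THEN large(node1)]. ⇒ new: signed(node1), mammal(node1), large(node1).
[2] (iii) [IF signed(node1) THEN bird(node1)]; (iv) [IF mammal(node1) and large(node1) THEN flies(node1)]; (x) [IF signed(node1) and approved(node1) THEN active(node1)]. ⇒ new: bird(node1), flies(node1), active(node1).
[3] (v) [IF metal(node1) and active(node1) THEN green(node1)]; (xii) [IF active(node1) and small(node1) THEN wooden(node1)]. ⇒ new: green(node1), wooden(node1).
[4] (vi) [IF wooden(node1) and flies(node1) THEN flagged(node1)]. ⇒ new: flagged(node1).
flagged(node1) first appears in round 4.

4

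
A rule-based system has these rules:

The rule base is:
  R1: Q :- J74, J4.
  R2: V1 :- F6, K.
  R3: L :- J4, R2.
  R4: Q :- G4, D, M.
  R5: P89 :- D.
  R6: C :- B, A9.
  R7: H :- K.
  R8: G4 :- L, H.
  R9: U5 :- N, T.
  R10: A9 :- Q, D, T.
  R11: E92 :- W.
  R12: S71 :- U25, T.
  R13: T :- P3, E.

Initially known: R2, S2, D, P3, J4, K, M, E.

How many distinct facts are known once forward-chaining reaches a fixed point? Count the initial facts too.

15

Round 1 — R3, R5, R7, R13, derive L, P89, H, T.
Round 2 — R8, derive G4.
Round 3 — R4, derive Q.
Round 4 — R10, derive A9.
Closure: {A9, D, E, G4, H, J4, K, L, M, P3, P89, Q, R2, S2, T} — 15 facts.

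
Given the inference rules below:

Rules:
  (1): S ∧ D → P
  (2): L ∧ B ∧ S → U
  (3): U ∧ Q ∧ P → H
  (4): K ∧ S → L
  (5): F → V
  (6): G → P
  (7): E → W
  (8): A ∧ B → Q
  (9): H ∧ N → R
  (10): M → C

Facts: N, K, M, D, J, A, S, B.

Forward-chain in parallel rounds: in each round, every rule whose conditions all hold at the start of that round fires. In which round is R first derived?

4

Round 1: (1) [S ∧ D → P]; (4) [K ∧ S → L]; (8) [A ∧ B → Q]; (10) [M → C]. Adds P, L, Q, C.
Round 2: (2) [L ∧ B ∧ S → U]. Adds U.
Round 3: (3) [U ∧ Q ∧ P → H]. Adds H.
Round 4: (9) [H ∧ N → R]. Adds R.
R first appears in round 4.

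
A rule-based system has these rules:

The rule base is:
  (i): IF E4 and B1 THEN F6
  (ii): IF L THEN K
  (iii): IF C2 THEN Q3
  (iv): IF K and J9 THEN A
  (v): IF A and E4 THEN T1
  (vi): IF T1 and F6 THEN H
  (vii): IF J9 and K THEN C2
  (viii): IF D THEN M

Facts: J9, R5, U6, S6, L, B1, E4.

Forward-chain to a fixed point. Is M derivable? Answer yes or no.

Round 1 fires (i), (ii), giving F6, K.
Round 2 fires (iv), (vii), giving A, C2.
Round 3 fires (iii), (v), giving Q3, T1.
Round 4 fires (vi), giving H.
Fixed point reached. M is concluded only by (viii); (viii) needs D (never derived).

no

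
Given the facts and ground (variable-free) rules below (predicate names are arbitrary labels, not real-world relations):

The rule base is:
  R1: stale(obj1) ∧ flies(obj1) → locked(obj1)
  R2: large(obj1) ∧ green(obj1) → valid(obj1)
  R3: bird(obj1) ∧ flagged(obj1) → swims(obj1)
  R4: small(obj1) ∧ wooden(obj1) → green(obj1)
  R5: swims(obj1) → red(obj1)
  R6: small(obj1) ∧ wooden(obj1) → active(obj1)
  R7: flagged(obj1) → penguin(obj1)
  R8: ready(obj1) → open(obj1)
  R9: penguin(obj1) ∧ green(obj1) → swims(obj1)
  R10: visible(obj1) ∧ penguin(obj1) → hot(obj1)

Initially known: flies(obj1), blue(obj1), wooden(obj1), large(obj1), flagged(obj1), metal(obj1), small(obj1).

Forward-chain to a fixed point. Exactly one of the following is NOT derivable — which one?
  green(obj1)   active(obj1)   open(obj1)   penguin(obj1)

Round 1 — R4, R6, R7, derive green(obj1), active(obj1), penguin(obj1).
Round 2 — R2, R9, derive valid(obj1), swims(obj1).
Round 3 — R5, derive red(obj1).
Derived: active(obj1) (round 1), green(obj1) (round 1), penguin(obj1) (round 1). open(obj1) never appears in any round.

open(obj1)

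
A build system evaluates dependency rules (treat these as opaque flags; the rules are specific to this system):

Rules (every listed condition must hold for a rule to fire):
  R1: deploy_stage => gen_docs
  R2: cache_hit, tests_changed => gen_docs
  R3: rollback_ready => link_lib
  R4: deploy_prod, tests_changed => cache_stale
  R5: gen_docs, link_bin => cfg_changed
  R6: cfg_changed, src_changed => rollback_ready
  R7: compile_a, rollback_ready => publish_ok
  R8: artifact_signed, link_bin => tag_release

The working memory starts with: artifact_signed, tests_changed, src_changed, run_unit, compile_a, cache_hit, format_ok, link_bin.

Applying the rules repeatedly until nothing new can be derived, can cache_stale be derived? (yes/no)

no

Round 1 fires R2, R8, giving gen_docs, tag_release.
Round 2 fires R5, giving cfg_changed.
Round 3 fires R6, giving rollback_ready.
Round 4 fires R3, R7, giving link_lib, publish_ok.
Fixed point reached. cache_stale is concluded only by R4; R4 needs deploy_prod (never derived).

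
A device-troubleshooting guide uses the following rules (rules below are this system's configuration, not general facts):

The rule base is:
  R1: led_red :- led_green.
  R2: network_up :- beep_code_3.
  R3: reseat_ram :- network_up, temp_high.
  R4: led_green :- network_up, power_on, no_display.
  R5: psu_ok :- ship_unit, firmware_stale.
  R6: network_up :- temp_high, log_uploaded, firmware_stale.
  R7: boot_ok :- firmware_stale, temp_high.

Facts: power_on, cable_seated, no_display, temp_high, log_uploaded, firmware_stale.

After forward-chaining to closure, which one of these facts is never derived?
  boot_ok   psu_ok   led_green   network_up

psu_ok

Round 1 — R6, R7, derive network_up, boot_ok.
Round 2 — R3, R4, derive reseat_ram, led_green.
Round 3 — R1, derive led_red.
Derived: network_up (round 1), led_green (round 2), boot_ok (round 1). psu_ok never appears in any round.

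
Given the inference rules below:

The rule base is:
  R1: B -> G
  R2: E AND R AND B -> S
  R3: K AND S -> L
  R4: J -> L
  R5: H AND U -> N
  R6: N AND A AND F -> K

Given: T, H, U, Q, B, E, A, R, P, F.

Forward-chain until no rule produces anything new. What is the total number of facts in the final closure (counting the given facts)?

[1] R1 [B -> G]; R2 [E AND R AND B -> S]; R5 [H AND U -> N]. ⇒ new: G, S, N.
[2] R6 [N AND A AND F -> K]. ⇒ new: K.
[3] R3 [K AND S -> L]. ⇒ new: L.
Closure: {A, B, E, F, G, H, K, L, N, P, Q, R, S, T, U} — 15 facts.

15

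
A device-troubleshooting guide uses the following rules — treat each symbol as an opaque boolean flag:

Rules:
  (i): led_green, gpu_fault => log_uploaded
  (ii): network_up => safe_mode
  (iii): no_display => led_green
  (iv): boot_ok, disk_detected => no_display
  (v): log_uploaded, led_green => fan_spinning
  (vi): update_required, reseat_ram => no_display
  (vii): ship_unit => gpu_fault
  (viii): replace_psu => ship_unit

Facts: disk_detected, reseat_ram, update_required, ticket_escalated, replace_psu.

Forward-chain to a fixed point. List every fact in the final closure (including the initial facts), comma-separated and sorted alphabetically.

Round 1: (vi) [update_required, reseat_ram => no_display]; (viii) [replace_psu => ship_unit]. New: no_display, ship_unit.
Round 2: (iii) [no_display => led_green]; (vii) [ship_unit => gpu_fault]. New: led_green, gpu_fault.
Round 3: (i) [led_green, gpu_fault => log_uploaded]. New: log_uploaded.
Round 4: (v) [log_uploaded, led_green => fan_spinning]. New: fan_spinning.

disk_detected, fan_spinning, gpu_fault, led_green, log_uploaded, no_display, replace_psu, reseat_ram, ship_unit, ticket_escalated, update_required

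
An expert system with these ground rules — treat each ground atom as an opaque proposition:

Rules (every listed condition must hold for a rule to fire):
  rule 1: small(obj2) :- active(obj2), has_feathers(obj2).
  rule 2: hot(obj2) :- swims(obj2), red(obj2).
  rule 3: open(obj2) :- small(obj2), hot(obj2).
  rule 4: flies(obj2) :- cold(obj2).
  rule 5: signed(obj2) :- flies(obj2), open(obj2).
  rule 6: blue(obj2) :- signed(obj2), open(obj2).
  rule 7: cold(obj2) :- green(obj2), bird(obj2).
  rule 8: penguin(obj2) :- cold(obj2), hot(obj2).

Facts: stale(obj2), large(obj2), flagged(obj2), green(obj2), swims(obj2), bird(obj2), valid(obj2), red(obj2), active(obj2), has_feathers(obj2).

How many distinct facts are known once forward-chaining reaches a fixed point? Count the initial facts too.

Round 1: rule 1 [small(obj2) :- active(obj2), has_feathers(obj2).]; rule 2 [hot(obj2) :- swims(obj2), red(obj2).]; rule 7 [cold(obj2) :- green(obj2), bird(obj2).]. Adds small(obj2), hot(obj2), cold(obj2).
Round 2: rule 3 [open(obj2) :- small(obj2), hot(obj2).]; rule 4 [flies(obj2) :- cold(obj2).]; rule 8 [penguin(obj2) :- cold(obj2), hot(obj2).]. Adds open(obj2), flies(obj2), penguin(obj2).
Round 3: rule 5 [signed(obj2) :- flies(obj2), open(obj2).]. Adds signed(obj2).
Round 4: rule 6 [blue(obj2) :- signed(obj2), open(obj2).]. Adds blue(obj2).
Closure: {active(obj2), bird(obj2), blue(obj2), cold(obj2), flagged(obj2), flies(obj2), green(obj2), has_feathers(obj2), hot(obj2), large(obj2), open(obj2), penguin(obj2), red(obj2), signed(obj2), small(obj2), stale(obj2), swims(obj2), valid(obj2)} — 18 facts.

18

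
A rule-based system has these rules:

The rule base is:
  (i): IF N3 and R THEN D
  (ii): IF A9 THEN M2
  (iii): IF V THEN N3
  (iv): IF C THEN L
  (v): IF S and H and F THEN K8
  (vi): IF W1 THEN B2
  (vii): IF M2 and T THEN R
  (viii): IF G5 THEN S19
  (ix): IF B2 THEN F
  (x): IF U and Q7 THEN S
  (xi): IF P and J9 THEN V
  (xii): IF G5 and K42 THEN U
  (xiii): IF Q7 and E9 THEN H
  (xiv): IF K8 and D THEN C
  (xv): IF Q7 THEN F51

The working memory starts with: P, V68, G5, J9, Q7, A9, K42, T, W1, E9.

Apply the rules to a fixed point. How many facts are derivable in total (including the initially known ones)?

Round 1: (ii) [IF A9 THEN M2]; (vi) [IF W1 THEN B2]; (viii) [IF G5 THEN S19]; (xi) [IF P and J9 THEN V]; (xii) [IF G5 and K42 THEN U]; (xiii) [IF Q7 and E9 THEN H]; (xv) [IF Q7 THEN F51]. New: M2, B2, S19, V, U, H, F51.
Round 2: (iii) [IF V THEN N3]; (vii) [IF M2 and T THEN R]; (ix) [IF B2 THEN F]; (x) [IF U and Q7 THEN S]. New: N3, R, F, S.
Round 3: (i) [IF N3 and R THEN D]; (v) [IF S and H and F THEN K8]. New: D, K8.
Round 4: (xiv) [IF K8 and D THEN C]. New: C.
Round 5: (iv) [IF C THEN L]. New: L.
Closure: {A9, B2, C, D, E9, F, F51, G5, H, J9, K42, K8, L, M2, N3, P, Q7, R, S, S19, T, U, V, V68, W1} — 25 facts.

25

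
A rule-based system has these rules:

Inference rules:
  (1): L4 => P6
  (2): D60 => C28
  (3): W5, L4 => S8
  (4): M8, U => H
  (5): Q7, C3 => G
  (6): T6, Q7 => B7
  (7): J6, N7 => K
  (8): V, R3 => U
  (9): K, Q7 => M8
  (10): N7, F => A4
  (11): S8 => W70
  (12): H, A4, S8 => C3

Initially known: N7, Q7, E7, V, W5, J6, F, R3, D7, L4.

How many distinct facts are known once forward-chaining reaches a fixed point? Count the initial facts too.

20

Round 1: (1) [L4 => P6]; (3) [W5, L4 => S8]; (7) [J6, N7 => K]; (8) [V, R3 => U]; (10) [N7, F => A4]. Adds P6, S8, K, U, A4.
Round 2: (9) [K, Q7 => M8]; (11) [S8 => W70]. Adds M8, W70.
Round 3: (4) [M8, U => H]. Adds H.
Round 4: (12) [H, A4, S8 => C3]. Adds C3.
Round 5: (5) [Q7, C3 => G]. Adds G.
Closure: {A4, C3, D7, E7, F, G, H, J6, K, L4, M8, N7, P6, Q7, R3, S8, U, V, W5, W70} — 20 facts.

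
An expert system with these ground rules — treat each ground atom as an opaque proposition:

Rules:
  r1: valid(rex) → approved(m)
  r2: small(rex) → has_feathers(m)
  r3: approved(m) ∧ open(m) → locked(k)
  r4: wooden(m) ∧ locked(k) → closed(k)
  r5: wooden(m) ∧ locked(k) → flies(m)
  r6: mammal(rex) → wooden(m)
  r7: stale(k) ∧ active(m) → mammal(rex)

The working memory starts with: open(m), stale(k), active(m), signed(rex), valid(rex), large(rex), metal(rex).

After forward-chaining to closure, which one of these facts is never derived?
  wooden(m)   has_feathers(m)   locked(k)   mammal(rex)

Round 1: r1 [valid(rex) → approved(m)]; r7 [stale(k) ∧ active(m) → mammal(rex)]. New: approved(m), mammal(rex).
Round 2: r3 [approved(m) ∧ open(m) → locked(k)]; r6 [mammal(rex) → wooden(m)]. New: locked(k), wooden(m).
Round 3: r4 [wooden(m) ∧ locked(k) → closed(k)]; r5 [wooden(m) ∧ locked(k) → flies(m)]. New: closed(k), flies(m).
Derived: wooden(m) (round 2), locked(k) (round 2), mammal(rex) (round 1). has_feathers(m) never appears in any round.

has_feathers(m)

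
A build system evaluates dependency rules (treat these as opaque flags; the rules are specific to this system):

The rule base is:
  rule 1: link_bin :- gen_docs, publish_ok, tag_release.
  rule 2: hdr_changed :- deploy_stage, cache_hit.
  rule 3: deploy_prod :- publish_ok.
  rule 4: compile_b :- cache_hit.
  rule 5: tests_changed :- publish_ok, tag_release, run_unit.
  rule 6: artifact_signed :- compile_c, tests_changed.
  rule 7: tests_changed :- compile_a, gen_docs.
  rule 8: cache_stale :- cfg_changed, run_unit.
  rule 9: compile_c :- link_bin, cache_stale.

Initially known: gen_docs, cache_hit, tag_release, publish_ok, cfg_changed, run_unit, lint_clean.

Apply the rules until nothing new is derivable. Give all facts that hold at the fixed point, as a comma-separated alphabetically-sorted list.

artifact_signed, cache_hit, cache_stale, cfg_changed, compile_b, compile_c, deploy_prod, gen_docs, link_bin, lint_clean, publish_ok, run_unit, tag_release, tests_changed

Round 1 — rule 1, rule 3, rule 4, rule 5, rule 8, derive link_bin, deploy_prod, compile_b, tests_changed, cache_stale.
Round 2 — rule 9, derive compile_c.
Round 3 — rule 6, derive artifact_signed.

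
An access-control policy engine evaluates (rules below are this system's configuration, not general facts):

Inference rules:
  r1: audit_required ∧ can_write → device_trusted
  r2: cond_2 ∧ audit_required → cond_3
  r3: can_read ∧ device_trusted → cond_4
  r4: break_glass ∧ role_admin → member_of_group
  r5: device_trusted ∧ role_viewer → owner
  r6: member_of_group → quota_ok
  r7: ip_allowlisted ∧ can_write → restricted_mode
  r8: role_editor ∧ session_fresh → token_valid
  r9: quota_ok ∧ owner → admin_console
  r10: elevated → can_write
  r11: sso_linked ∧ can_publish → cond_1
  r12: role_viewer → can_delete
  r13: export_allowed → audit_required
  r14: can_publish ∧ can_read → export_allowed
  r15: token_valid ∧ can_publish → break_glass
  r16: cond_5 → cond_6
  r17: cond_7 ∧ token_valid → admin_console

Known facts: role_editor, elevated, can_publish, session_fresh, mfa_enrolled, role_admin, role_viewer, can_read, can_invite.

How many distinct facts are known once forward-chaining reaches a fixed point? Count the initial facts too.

Round 1 fires r8, r10, r12, r14, giving token_valid, can_write, can_delete, export_allowed.
Round 2 fires r13, r15, giving audit_required, break_glass.
Round 3 fires r1, r4, giving device_trusted, member_of_group.
Round 4 fires r3, r5, r6, giving cond_4, owner, quota_ok.
Round 5 fires r9, giving admin_console.
Closure: {admin_console, audit_required, break_glass, can_delete, can_invite, can_publish, can_read, can_write, cond_4, device_trusted, elevated, export_allowed, member_of_group, mfa_enrolled, owner, quota_ok, role_admin, role_editor, role_viewer, session_fresh, token_valid} — 21 facts.

21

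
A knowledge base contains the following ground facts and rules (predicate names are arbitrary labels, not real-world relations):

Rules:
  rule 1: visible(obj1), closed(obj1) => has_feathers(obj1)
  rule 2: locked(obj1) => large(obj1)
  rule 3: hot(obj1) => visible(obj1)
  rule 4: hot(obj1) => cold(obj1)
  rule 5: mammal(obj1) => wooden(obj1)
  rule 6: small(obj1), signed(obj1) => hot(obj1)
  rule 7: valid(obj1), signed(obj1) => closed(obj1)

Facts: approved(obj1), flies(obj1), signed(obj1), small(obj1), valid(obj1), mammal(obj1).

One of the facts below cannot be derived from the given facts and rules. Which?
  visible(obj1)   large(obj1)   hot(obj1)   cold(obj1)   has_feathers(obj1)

large(obj1)

Round 1: rule 5 [mammal(obj1) => wooden(obj1)]; rule 6 [small(obj1), signed(obj1) => hot(obj1)]; rule 7 [valid(obj1), signed(obj1) => closed(obj1)]. Adds wooden(obj1), hot(obj1), closed(obj1).
Round 2: rule 3 [hot(obj1) => visible(obj1)]; rule 4 [hot(obj1) => cold(obj1)]. Adds visible(obj1), cold(obj1).
Round 3: rule 1 [visible(obj1), closed(obj1) => has_feathers(obj1)]. Adds has_feathers(obj1).
Derived: visible(obj1) (round 2), cold(obj1) (round 2), has_feathers(obj1) (round 3), hot(obj1) (round 1). large(obj1) never appears in any round.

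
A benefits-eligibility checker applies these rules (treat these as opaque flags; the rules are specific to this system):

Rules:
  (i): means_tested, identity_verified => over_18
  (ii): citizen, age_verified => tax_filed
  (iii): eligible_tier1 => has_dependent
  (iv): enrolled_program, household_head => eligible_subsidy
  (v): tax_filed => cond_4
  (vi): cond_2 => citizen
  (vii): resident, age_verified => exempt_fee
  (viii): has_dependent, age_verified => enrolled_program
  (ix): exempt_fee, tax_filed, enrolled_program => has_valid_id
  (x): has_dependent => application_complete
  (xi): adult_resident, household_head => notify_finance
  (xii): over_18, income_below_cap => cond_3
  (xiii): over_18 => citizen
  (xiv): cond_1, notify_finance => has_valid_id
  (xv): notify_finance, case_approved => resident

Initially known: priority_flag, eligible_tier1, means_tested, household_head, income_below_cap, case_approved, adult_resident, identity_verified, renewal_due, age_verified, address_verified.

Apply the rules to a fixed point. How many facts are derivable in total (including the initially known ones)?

Round 1 — (i), (iii), (xi), derive over_18, has_dependent, notify_finance.
Round 2 — (viii), (x), (xii), (xiii), (xv), derive enrolled_program, application_complete, cond_3, citizen, resident.
Round 3 — (ii), (iv), (vii), derive tax_filed, eligible_subsidy, exempt_fee.
Round 4 — (v), (ix), derive cond_4, has_valid_id.
Closure: {address_verified, adult_resident, age_verified, application_complete, case_approved, citizen, cond_3, cond_4, eligible_subsidy, eligible_tier1, enrolled_program, exempt_fee, has_dependent, has_valid_id, household_head, identity_verified, income_below_cap, means_tested, notify_finance, over_18, priority_flag, renewal_due, resident, tax_filed} — 24 facts.

24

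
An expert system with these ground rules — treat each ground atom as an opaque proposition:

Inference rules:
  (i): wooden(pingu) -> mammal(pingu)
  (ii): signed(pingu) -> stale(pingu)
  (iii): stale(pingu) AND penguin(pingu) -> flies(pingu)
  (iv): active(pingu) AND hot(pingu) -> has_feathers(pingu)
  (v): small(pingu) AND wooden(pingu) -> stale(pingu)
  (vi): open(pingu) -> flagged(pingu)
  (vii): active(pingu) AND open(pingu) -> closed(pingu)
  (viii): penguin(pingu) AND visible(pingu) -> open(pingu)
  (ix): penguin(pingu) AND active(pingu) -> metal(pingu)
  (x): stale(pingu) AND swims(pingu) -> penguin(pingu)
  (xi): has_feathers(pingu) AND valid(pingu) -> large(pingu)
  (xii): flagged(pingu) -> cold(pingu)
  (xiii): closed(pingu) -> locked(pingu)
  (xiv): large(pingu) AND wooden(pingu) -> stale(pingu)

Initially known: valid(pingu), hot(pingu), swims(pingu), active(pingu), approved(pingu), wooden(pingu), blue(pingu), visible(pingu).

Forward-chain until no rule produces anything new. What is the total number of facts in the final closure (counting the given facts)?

Round 1 fires (i), (iv), giving mammal(pingu), has_feathers(pingu).
Round 2 fires (xi), giving large(pingu).
Round 3 fires (xiv), giving stale(pingu).
Round 4 fires (x), giving penguin(pingu).
Round 5 fires (iii), (viii), (ix), giving flies(pingu), open(pingu), metal(pingu).
Round 6 fires (vi), (vii), giving flagged(pingu), closed(pingu).
Round 7 fires (xii), (xiii), giving cold(pingu), locked(pingu).
Closure: {active(pingu), approved(pingu), blue(pingu), closed(pingu), cold(pingu), flagged(pingu), flies(pingu), has_feathers(pingu), hot(pingu), large(pingu), locked(pingu), mammal(pingu), metal(pingu), open(pingu), penguin(pingu), stale(pingu), swims(pingu), valid(pingu), visible(pingu), wooden(pingu)} — 20 facts.

20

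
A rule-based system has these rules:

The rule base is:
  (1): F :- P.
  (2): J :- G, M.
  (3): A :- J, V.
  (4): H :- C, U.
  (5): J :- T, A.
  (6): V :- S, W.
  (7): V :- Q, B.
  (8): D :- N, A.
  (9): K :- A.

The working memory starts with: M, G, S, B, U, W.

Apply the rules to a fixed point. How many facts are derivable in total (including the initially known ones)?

[1] (2) [J :- G, M.]; (6) [V :- S, W.]. ⇒ new: J, V.
[2] (3) [A :- J, V.]. ⇒ new: A.
[3] (9) [K :- A.]. ⇒ new: K.
Closure: {A, B, G, J, K, M, S, U, V, W} — 10 facts.

10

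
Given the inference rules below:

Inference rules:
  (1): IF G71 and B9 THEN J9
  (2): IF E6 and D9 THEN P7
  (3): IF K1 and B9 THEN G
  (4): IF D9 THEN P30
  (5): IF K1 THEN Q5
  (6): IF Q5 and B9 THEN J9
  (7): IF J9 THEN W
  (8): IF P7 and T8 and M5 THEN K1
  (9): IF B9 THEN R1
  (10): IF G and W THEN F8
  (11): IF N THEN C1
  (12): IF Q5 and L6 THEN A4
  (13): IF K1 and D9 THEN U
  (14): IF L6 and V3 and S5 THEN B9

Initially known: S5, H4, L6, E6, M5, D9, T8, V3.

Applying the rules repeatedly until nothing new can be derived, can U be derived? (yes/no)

Round 1: (2) [IF E6 and D9 THEN P7]; (4) [IF D9 THEN P30]; (14) [IF L6 and V3 and S5 THEN B9]. New: P7, P30, B9.
Round 2: (8) [IF P7 and T8 and M5 THEN K1]; (9) [IF B9 THEN R1]. New: K1, R1.
Round 3: (3) [IF K1 and B9 THEN G]; (5) [IF K1 THEN Q5]; (13) [IF K1 and D9 THEN U]. New: G, Q5, U.
Round 4: (6) [IF Q5 and B9 THEN J9]; (12) [IF Q5 and L6 THEN A4]. New: J9, A4.
Round 5: (7) [IF J9 THEN W]. New: W.
Round 6: (10) [IF G and W THEN F8]. New: F8.
U appears in round 3, so it is derivable.

yes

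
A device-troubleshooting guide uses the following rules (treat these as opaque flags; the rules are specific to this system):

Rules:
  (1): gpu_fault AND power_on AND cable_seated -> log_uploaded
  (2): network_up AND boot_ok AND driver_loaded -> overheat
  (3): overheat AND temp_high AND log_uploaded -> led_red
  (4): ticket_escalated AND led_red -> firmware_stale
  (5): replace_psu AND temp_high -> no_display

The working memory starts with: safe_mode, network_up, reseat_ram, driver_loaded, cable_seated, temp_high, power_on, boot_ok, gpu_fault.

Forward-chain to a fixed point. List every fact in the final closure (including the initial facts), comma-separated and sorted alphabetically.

boot_ok, cable_seated, driver_loaded, gpu_fault, led_red, log_uploaded, network_up, overheat, power_on, reseat_ram, safe_mode, temp_high

Round 1: (1) [gpu_fault AND power_on AND cable_seated -> log_uploaded]; (2) [network_up AND boot_ok AND driver_loaded -> overheat]. New: log_uploaded, overheat.
Round 2: (3) [overheat AND temp_high AND log_uploaded -> led_red]. New: led_red.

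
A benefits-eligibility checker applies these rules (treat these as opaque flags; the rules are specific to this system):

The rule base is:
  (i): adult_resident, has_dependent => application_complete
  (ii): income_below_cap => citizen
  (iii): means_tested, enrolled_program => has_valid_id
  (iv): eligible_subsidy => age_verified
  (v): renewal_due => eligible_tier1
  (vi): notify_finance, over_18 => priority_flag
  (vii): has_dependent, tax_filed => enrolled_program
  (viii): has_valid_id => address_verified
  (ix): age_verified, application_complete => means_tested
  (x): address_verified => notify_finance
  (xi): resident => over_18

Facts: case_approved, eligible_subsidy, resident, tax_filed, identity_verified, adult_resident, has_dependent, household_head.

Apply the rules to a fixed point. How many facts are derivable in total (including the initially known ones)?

[1] (i) [adult_resident, has_dependent => application_complete]; (iv) [eligible_subsidy => age_verified]; (vii) [has_dependent, tax_filed => enrolled_program]; (xi) [resident => over_18]. ⇒ new: application_complete, age_verified, enrolled_program, over_18.
[2] (ix) [age_verified, application_complete => means_tested]. ⇒ new: means_tested.
[3] (iii) [means_tested, enrolled_program => has_valid_id]. ⇒ new: has_valid_id.
[4] (viii) [has_valid_id => address_verified]. ⇒ new: address_verified.
[5] (x) [address_verified => notify_finance]. ⇒ new: notify_finance.
[6] (vi) [notify_finance, over_18 => priority_flag]. ⇒ new: priority_flag.
Closure: {address_verified, adult_resident, age_verified, application_complete, case_approved, eligible_subsidy, enrolled_program, has_dependent, has_valid_id, household_head, identity_verified, means_tested, notify_finance, over_18, priority_flag, resident, tax_filed} — 17 facts.

17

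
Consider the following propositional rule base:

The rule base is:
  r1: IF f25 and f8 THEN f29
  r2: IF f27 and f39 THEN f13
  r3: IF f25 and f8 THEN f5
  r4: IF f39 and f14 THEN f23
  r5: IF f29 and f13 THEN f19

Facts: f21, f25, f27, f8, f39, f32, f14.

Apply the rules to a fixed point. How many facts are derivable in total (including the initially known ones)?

[1] r1 [IF f25 and f8 THEN f29]; r2 [IF f27 and f39 THEN f13]; r3 [IF f25 and f8 THEN f5]; r4 [IF f39 and f14 THEN f23]. ⇒ new: f29, f13, f5, f23.
[2] r5 [IF f29 and f13 THEN f19]. ⇒ new: f19.
Closure: {f13, f14, f19, f21, f23, f25, f27, f29, f32, f39, f5, f8} — 12 facts.

12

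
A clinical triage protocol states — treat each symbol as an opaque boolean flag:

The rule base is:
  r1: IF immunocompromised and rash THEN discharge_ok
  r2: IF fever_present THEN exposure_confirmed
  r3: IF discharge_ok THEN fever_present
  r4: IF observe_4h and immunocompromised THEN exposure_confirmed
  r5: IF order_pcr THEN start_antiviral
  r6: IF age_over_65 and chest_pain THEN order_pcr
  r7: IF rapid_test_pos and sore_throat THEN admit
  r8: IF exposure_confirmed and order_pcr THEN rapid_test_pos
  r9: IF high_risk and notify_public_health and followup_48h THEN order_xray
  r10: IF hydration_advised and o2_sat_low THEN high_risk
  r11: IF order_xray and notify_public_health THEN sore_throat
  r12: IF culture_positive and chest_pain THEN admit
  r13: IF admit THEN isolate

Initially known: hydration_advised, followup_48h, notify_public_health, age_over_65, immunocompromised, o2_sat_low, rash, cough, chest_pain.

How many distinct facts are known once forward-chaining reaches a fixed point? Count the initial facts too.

20

Round 1: r1 [IF immunocompromised and rash THEN discharge_ok]; r6 [IF age_over_65 and chest_pain THEN order_pcr]; r10 [IF hydration_advised and o2_sat_low THEN high_risk]. Adds discharge_ok, order_pcr, high_risk.
Round 2: r3 [IF discharge_ok THEN fever_present]; r5 [IF order_pcr THEN start_antiviral]; r9 [IF high_risk and notify_public_health and followup_48h THEN order_xray]. Adds fever_present, start_antiviral, order_xray.
Round 3: r2 [IF fever_present THEN exposure_confirmed]; r11 [IF order_xray and notify_public_health THEN sore_throat]. Adds exposure_confirmed, sore_throat.
Round 4: r8 [IF exposure_confirmed and order_pcr THEN rapid_test_pos]. Adds rapid_test_pos.
Round 5: r7 [IF rapid_test_pos and sore_throat THEN admit]. Adds admit.
Round 6: r13 [IF admit THEN isolate]. Adds isolate.
Closure: {admit, age_over_65, chest_pain, cough, discharge_ok, exposure_confirmed, fever_present, followup_48h, high_risk, hydration_advised, immunocompromised, isolate, notify_public_health, o2_sat_low, order_pcr, order_xray, rapid_test_pos, rash, sore_throat, start_antiviral} — 20 facts.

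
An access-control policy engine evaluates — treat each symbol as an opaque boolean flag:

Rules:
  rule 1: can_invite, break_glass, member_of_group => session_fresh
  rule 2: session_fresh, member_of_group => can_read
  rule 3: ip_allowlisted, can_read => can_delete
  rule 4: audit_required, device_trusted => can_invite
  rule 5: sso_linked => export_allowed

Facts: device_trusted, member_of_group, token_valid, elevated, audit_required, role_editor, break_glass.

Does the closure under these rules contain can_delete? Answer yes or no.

[1] rule 4 [audit_required, device_trusted => can_invite]. ⇒ new: can_invite.
[2] rule 1 [can_invite, break_glass, member_of_group => session_fresh]. ⇒ new: session_fresh.
[3] rule 2 [session_fresh, member_of_group => can_read]. ⇒ new: can_read.
Fixed point reached. can_delete is concluded only by rule 3; rule 3 needs ip_allowlisted (never derived).

no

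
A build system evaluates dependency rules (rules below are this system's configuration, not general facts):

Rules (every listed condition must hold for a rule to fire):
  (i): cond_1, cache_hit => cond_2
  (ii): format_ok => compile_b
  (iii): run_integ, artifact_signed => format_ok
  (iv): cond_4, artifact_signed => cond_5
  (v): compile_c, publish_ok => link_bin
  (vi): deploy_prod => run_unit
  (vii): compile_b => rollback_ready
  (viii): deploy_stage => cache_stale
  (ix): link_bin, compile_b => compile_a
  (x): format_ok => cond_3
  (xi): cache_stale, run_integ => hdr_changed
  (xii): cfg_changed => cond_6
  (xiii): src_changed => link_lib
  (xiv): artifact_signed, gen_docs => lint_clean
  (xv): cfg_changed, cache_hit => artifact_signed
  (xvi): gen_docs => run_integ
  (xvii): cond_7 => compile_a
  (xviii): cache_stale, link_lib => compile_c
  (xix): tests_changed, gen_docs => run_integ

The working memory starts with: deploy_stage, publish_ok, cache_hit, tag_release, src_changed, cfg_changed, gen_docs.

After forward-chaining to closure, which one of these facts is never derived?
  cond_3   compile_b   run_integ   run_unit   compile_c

run_unit

[1] (viii) [deploy_stage => cache_stale]; (xii) [cfg_changed => cond_6]; (xiii) [src_changed => link_lib]; (xv) [cfg_changed, cache_hit => artifact_signed]; (xvi) [gen_docs => run_integ]. ⇒ new: cache_stale, cond_6, link_lib, artifact_signed, run_integ.
[2] (iii) [run_integ, artifact_signed => format_ok]; (xi) [cache_stale, run_integ => hdr_changed]; (xiv) [artifact_signed, gen_docs => lint_clean]; (xviii) [cache_stale, link_lib => compile_c]. ⇒ new: format_ok, hdr_changed, lint_clean, compile_c.
[3] (ii) [format_ok => compile_b]; (v) [compile_c, publish_ok => link_bin]; (x) [format_ok => cond_3]. ⇒ new: compile_b, link_bin, cond_3.
[4] (vii) [compile_b => rollback_ready]; (ix) [link_bin, compile_b => compile_a]. ⇒ new: rollback_ready, compile_a.
Derived: run_integ (round 1), compile_b (round 3), cond_3 (round 3), compile_c (round 2). run_unit never appears in any round.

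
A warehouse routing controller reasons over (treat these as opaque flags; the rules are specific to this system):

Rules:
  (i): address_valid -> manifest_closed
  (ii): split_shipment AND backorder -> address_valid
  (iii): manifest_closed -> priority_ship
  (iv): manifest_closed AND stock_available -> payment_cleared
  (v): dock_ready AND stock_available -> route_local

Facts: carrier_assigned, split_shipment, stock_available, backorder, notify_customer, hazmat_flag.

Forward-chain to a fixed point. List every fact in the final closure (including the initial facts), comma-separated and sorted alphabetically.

Round 1: (ii) [split_shipment AND backorder -> address_valid]. New: address_valid.
Round 2: (i) [address_valid -> manifest_closed]. New: manifest_closed.
Round 3: (iii) [manifest_closed -> priority_ship]; (iv) [manifest_closed AND stock_available -> payment_cleared]. New: priority_ship, payment_cleared.

address_valid, backorder, carrier_assigned, hazmat_flag, manifest_closed, notify_customer, payment_cleared, priority_ship, split_shipment, stock_available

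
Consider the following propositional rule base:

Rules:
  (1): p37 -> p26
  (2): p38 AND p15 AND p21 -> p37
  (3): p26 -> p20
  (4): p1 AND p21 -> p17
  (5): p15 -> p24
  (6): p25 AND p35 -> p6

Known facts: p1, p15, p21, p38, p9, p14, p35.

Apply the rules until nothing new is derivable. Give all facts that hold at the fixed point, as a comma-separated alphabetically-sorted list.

p1, p14, p15, p17, p20, p21, p24, p26, p35, p37, p38, p9

Round 1: (2) [p38 AND p15 AND p21 -> p37]; (4) [p1 AND p21 -> p17]; (5) [p15 -> p24]. Adds p37, p17, p24.
Round 2: (1) [p37 -> p26]. Adds p26.
Round 3: (3) [p26 -> p20]. Adds p20.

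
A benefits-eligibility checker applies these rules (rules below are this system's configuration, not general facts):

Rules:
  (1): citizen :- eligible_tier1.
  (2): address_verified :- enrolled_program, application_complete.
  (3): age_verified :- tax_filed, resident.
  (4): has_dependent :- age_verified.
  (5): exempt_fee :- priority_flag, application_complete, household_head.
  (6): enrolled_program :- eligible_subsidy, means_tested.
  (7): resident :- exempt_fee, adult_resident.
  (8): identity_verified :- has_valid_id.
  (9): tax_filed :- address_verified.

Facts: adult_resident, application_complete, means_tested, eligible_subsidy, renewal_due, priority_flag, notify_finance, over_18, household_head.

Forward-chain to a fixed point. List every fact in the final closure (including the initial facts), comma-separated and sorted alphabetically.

Round 1 fires (5), (6), giving exempt_fee, enrolled_program.
Round 2 fires (2), (7), giving address_verified, resident.
Round 3 fires (9), giving tax_filed.
Round 4 fires (3), giving age_verified.
Round 5 fires (4), giving has_dependent.

address_verified, adult_resident, age_verified, application_complete, eligible_subsidy, enrolled_program, exempt_fee, has_dependent, household_head, means_tested, notify_finance, over_18, priority_flag, renewal_due, resident, tax_filed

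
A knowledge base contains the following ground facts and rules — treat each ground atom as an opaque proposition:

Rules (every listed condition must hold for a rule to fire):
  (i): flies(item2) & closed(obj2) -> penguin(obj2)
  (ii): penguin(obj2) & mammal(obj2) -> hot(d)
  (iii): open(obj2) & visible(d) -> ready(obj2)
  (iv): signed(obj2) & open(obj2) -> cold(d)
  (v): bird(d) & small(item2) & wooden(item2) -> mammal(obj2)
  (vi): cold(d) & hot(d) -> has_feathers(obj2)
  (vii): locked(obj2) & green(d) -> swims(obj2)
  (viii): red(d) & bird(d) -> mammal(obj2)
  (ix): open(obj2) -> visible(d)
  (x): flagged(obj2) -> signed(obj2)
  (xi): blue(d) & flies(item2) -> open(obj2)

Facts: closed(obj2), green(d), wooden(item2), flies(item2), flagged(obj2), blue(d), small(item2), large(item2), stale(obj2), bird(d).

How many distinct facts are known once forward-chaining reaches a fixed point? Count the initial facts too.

Round 1 fires (i), (v), (x), (xi), giving penguin(obj2), mammal(obj2), signed(obj2), open(obj2).
Round 2 fires (ii), (iv), (ix), giving hot(d), cold(d), visible(d).
Round 3 fires (iii), (vi), giving ready(obj2), has_feathers(obj2).
Closure: {bird(d), blue(d), closed(obj2), cold(d), flagged(obj2), flies(item2), green(d), has_feathers(obj2), hot(d), large(item2), mammal(obj2), open(obj2), penguin(obj2), ready(obj2), signed(obj2), small(item2), stale(obj2), visible(d), wooden(item2)} — 19 facts.

19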